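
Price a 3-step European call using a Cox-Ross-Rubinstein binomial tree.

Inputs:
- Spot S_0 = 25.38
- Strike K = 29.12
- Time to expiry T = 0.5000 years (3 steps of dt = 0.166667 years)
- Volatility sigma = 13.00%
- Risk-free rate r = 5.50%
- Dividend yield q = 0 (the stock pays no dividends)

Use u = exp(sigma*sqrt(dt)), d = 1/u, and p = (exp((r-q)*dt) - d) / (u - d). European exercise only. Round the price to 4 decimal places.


Answer: Price = V(0,0) = 0.1175

Derivation:
dt = T/N = 0.166667
u = exp(sigma*sqrt(dt)) = 1.054506; d = 1/u = 0.948311
p = (exp((r-q)*dt) - d) / (u - d) = 0.573452
Discount per step: exp(-r*dt) = 0.990875
Stock lattice S(k, i) with i counting down-moves:
  k=0: S(0,0) = 25.3800
  k=1: S(1,0) = 26.7634; S(1,1) = 24.0681
  k=2: S(2,0) = 28.2221; S(2,1) = 25.3800; S(2,2) = 22.8241
  k=3: S(3,0) = 29.7604; S(3,1) = 26.7634; S(3,2) = 24.0681; S(3,3) = 21.6444
Terminal payoffs V(N, i) = max(S_T - K, 0):
  V(3,0) = 0.640389; V(3,1) = 0.000000; V(3,2) = 0.000000; V(3,3) = 0.000000
Backward induction: V(k, i) = exp(-r*dt) * [p * V(k+1, i) + (1-p) * V(k+1, i+1)].
  V(2,0) = exp(-r*dt) * [p*0.640389 + (1-p)*0.000000] = 0.363881
  V(2,1) = exp(-r*dt) * [p*0.000000 + (1-p)*0.000000] = 0.000000
  V(2,2) = exp(-r*dt) * [p*0.000000 + (1-p)*0.000000] = 0.000000
  V(1,0) = exp(-r*dt) * [p*0.363881 + (1-p)*0.000000] = 0.206764
  V(1,1) = exp(-r*dt) * [p*0.000000 + (1-p)*0.000000] = 0.000000
  V(0,0) = exp(-r*dt) * [p*0.206764 + (1-p)*0.000000] = 0.117487


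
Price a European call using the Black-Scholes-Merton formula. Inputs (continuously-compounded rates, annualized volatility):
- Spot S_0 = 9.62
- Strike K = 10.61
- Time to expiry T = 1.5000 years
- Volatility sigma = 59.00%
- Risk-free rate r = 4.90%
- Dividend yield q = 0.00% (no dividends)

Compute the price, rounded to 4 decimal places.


Answer: Price = 2.6301

Derivation:
d1 = (ln(S/K) + (r - q + 0.5*sigma^2) * T) / (sigma * sqrt(T)) = 0.32745985
d2 = d1 - sigma * sqrt(T) = -0.39513963
exp(-rT) = 0.92913615; exp(-qT) = 1.00000000
C = S_0 * exp(-qT) * N(d1) - K * exp(-rT) * N(d2)
N(d1) = 0.62833995; N(d2) = 0.34636992
C = 9.6200 * 1.00000000 * 0.62833995 - 10.6100 * 0.92913615 * 0.34636992 = 2.6301


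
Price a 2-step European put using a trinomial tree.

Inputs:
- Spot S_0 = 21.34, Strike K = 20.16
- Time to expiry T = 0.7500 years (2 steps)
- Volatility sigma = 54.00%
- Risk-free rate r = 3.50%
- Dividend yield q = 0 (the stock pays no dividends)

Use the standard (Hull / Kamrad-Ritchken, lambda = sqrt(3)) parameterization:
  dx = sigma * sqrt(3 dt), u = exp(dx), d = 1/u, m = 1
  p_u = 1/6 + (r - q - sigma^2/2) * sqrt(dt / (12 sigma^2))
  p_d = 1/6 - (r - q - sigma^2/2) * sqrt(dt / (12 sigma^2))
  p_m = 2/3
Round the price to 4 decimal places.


Answer: Price = V(0,0) = 2.6780

Derivation:
dt = T/N = 0.375000; dx = sigma*sqrt(3*dt) = 0.572756
u = exp(dx) = 1.773148; d = 1/u = 0.563969
p_u = 0.130395, p_m = 0.666667, p_d = 0.202939
Discount per step: exp(-r*dt) = 0.986961
Stock lattice S(k, j) with j the centered position index:
  k=0: S(0,+0) = 21.3400
  k=1: S(1,-1) = 12.0351; S(1,+0) = 21.3400; S(1,+1) = 37.8390
  k=2: S(2,-2) = 6.7874; S(2,-1) = 12.0351; S(2,+0) = 21.3400; S(2,+1) = 37.8390; S(2,+2) = 67.0941
Terminal payoffs V(N, j) = max(K - S_T, 0):
  V(2,-2) = 13.372584; V(2,-1) = 8.124908; V(2,+0) = 0.000000; V(2,+1) = 0.000000; V(2,+2) = 0.000000
Backward induction: V(k, j) = exp(-r*dt) * [p_u * V(k+1, j+1) + p_m * V(k+1, j) + p_d * V(k+1, j-1)]
  V(1,-1) = exp(-r*dt) * [p_u*0.000000 + p_m*8.124908 + p_d*13.372584] = 8.024404
  V(1,+0) = exp(-r*dt) * [p_u*0.000000 + p_m*0.000000 + p_d*8.124908] = 1.627358
  V(1,+1) = exp(-r*dt) * [p_u*0.000000 + p_m*0.000000 + p_d*0.000000] = 0.000000
  V(0,+0) = exp(-r*dt) * [p_u*0.000000 + p_m*1.627358 + p_d*8.024404] = 2.677986


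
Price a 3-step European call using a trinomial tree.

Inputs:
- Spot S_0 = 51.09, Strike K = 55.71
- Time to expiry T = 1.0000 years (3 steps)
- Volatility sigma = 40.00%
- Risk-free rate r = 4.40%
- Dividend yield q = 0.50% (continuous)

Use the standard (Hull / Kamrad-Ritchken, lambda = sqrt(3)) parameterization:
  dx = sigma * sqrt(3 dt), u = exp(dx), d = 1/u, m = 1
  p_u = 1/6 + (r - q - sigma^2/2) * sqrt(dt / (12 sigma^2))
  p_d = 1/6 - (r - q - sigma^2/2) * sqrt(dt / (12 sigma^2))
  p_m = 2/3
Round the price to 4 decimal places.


Answer: Price = V(0,0) = 7.0044

Derivation:
dt = T/N = 0.333333; dx = sigma*sqrt(3*dt) = 0.400000
u = exp(dx) = 1.491825; d = 1/u = 0.670320
p_u = 0.149583, p_m = 0.666667, p_d = 0.183750
Discount per step: exp(-r*dt) = 0.985440
Stock lattice S(k, j) with j the centered position index:
  k=0: S(0,+0) = 51.0900
  k=1: S(1,-1) = 34.2467; S(1,+0) = 51.0900; S(1,+1) = 76.2173
  k=2: S(2,-2) = 22.9562; S(2,-1) = 34.2467; S(2,+0) = 51.0900; S(2,+1) = 76.2173; S(2,+2) = 113.7029
  k=3: S(3,-3) = 15.3880; S(3,-2) = 22.9562; S(3,-1) = 34.2467; S(3,+0) = 51.0900; S(3,+1) = 76.2173; S(3,+2) = 113.7029; S(3,+3) = 169.6248
Terminal payoffs V(N, j) = max(S_T - K, 0):
  V(3,-3) = 0.000000; V(3,-2) = 0.000000; V(3,-1) = 0.000000; V(3,+0) = 0.000000; V(3,+1) = 20.507324; V(3,+2) = 57.992886; V(3,+3) = 113.914774
Backward induction: V(k, j) = exp(-r*dt) * [p_u * V(k+1, j+1) + p_m * V(k+1, j) + p_d * V(k+1, j-1)]
  V(2,-2) = exp(-r*dt) * [p_u*0.000000 + p_m*0.000000 + p_d*0.000000] = 0.000000
  V(2,-1) = exp(-r*dt) * [p_u*0.000000 + p_m*0.000000 + p_d*0.000000] = 0.000000
  V(2,+0) = exp(-r*dt) * [p_u*20.507324 + p_m*0.000000 + p_d*0.000000] = 3.022891
  V(2,+1) = exp(-r*dt) * [p_u*57.992886 + p_m*20.507324 + p_d*0.000000] = 22.020964
  V(2,+2) = exp(-r*dt) * [p_u*113.914774 + p_m*57.992886 + p_d*20.507324] = 58.604036
  V(1,-1) = exp(-r*dt) * [p_u*3.022891 + p_m*0.000000 + p_d*0.000000] = 0.445591
  V(1,+0) = exp(-r*dt) * [p_u*22.020964 + p_m*3.022891 + p_d*0.000000] = 5.231930
  V(1,+1) = exp(-r*dt) * [p_u*58.604036 + p_m*22.020964 + p_d*3.022891] = 23.652822
  V(0,+0) = exp(-r*dt) * [p_u*23.652822 + p_m*5.231930 + p_d*0.445591] = 7.004410


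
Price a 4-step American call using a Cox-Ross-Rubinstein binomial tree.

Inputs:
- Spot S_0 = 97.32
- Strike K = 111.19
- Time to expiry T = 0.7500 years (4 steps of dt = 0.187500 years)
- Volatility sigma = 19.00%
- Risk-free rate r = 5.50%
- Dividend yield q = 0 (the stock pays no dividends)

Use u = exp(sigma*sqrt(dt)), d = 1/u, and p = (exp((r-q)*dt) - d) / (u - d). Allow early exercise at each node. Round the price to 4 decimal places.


Answer: Price = V(0,0) = 2.9886

Derivation:
dt = T/N = 0.187500
u = exp(sigma*sqrt(dt)) = 1.085752; d = 1/u = 0.921021
p = (exp((r-q)*dt) - d) / (u - d) = 0.542370
Discount per step: exp(-r*dt) = 0.989740
Stock lattice S(k, i) with i counting down-moves:
  k=0: S(0,0) = 97.3200
  k=1: S(1,0) = 105.6653; S(1,1) = 89.6338
  k=2: S(2,0) = 114.7263; S(2,1) = 97.3200; S(2,2) = 82.5546
  k=3: S(3,0) = 124.5643; S(3,1) = 105.6653; S(3,2) = 89.6338; S(3,3) = 76.0345
  k=4: S(4,0) = 135.2458; S(4,1) = 114.7263; S(4,2) = 97.3200; S(4,3) = 82.5546; S(4,4) = 70.0294
Terminal payoffs V(N, i) = max(S_T - K, 0):
  V(4,0) = 24.055842; V(4,1) = 3.536306; V(4,2) = 0.000000; V(4,3) = 0.000000; V(4,4) = 0.000000
Backward induction: V(k, i) = exp(-r*dt) * [p * V(k+1, i) + (1-p) * V(k+1, i+1)]; then take max(V_cont, immediate exercise) for American.
  V(3,0) = exp(-r*dt) * [p*24.055842 + (1-p)*3.536306] = 14.515019; exercise = 13.374264; V(3,0) = max -> 14.515019
  V(3,1) = exp(-r*dt) * [p*3.536306 + (1-p)*0.000000] = 1.898307; exercise = 0.000000; V(3,1) = max -> 1.898307
  V(3,2) = exp(-r*dt) * [p*0.000000 + (1-p)*0.000000] = 0.000000; exercise = 0.000000; V(3,2) = max -> 0.000000
  V(3,3) = exp(-r*dt) * [p*0.000000 + (1-p)*0.000000] = 0.000000; exercise = 0.000000; V(3,3) = max -> 0.000000
  V(2,0) = exp(-r*dt) * [p*14.515019 + (1-p)*1.898307] = 8.651548; exercise = 3.536306; V(2,0) = max -> 8.651548
  V(2,1) = exp(-r*dt) * [p*1.898307 + (1-p)*0.000000] = 1.019021; exercise = 0.000000; V(2,1) = max -> 1.019021
  V(2,2) = exp(-r*dt) * [p*0.000000 + (1-p)*0.000000] = 0.000000; exercise = 0.000000; V(2,2) = max -> 0.000000
  V(1,0) = exp(-r*dt) * [p*8.651548 + (1-p)*1.019021] = 5.105747; exercise = 0.000000; V(1,0) = max -> 5.105747
  V(1,1) = exp(-r*dt) * [p*1.019021 + (1-p)*0.000000] = 0.547016; exercise = 0.000000; V(1,1) = max -> 0.547016
  V(0,0) = exp(-r*dt) * [p*5.105747 + (1-p)*0.547016] = 2.988554; exercise = 0.000000; V(0,0) = max -> 2.988554


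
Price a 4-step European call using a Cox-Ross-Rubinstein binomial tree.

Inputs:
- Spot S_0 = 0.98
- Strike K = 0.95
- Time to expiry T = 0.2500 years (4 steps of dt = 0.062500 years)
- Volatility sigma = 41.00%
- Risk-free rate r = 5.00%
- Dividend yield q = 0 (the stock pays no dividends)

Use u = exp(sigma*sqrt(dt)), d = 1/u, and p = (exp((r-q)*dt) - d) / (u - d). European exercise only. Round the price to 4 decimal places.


dt = T/N = 0.062500
u = exp(sigma*sqrt(dt)) = 1.107937; d = 1/u = 0.902578
p = (exp((r-q)*dt) - d) / (u - d) = 0.489638
Discount per step: exp(-r*dt) = 0.996880
Stock lattice S(k, i) with i counting down-moves:
  k=0: S(0,0) = 0.9800
  k=1: S(1,0) = 1.0858; S(1,1) = 0.8845
  k=2: S(2,0) = 1.2030; S(2,1) = 0.9800; S(2,2) = 0.7984
  k=3: S(3,0) = 1.3328; S(3,1) = 1.0858; S(3,2) = 0.8845; S(3,3) = 0.7206
  k=4: S(4,0) = 1.4767; S(4,1) = 1.2030; S(4,2) = 0.9800; S(4,3) = 0.7984; S(4,4) = 0.6504
Terminal payoffs V(N, i) = max(S_T - K, 0):
  V(4,0) = 0.526681; V(4,1) = 0.252975; V(4,2) = 0.030000; V(4,3) = 0.000000; V(4,4) = 0.000000
Backward induction: V(k, i) = exp(-r*dt) * [p * V(k+1, i) + (1-p) * V(k+1, i+1)].
  V(3,0) = exp(-r*dt) * [p*0.526681 + (1-p)*0.252975] = 0.385785
  V(3,1) = exp(-r*dt) * [p*0.252975 + (1-p)*0.030000] = 0.138743
  V(3,2) = exp(-r*dt) * [p*0.030000 + (1-p)*0.000000] = 0.014643
  V(3,3) = exp(-r*dt) * [p*0.000000 + (1-p)*0.000000] = 0.000000
  V(2,0) = exp(-r*dt) * [p*0.385785 + (1-p)*0.138743] = 0.258894
  V(2,1) = exp(-r*dt) * [p*0.138743 + (1-p)*0.014643] = 0.075172
  V(2,2) = exp(-r*dt) * [p*0.014643 + (1-p)*0.000000] = 0.007148
  V(1,0) = exp(-r*dt) * [p*0.258894 + (1-p)*0.075172] = 0.164614
  V(1,1) = exp(-r*dt) * [p*0.075172 + (1-p)*0.007148] = 0.040329
  V(0,0) = exp(-r*dt) * [p*0.164614 + (1-p)*0.040329] = 0.100868

Answer: Price = V(0,0) = 0.1009


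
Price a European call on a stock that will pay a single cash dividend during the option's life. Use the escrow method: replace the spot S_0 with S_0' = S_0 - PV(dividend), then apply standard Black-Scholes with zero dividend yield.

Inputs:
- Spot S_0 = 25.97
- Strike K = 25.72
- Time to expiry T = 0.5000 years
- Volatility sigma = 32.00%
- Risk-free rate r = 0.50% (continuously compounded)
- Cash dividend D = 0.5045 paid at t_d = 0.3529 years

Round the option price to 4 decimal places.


PV(D) = D * exp(-r * t_d) = 0.5045 * 0.99823706 = 0.50361059
S_0' = S_0 - PV(D) = 25.9700 - 0.50361059 = 25.46638941
d1 = (ln(S_0'/K) + (r + sigma^2/2)*T) / (sigma*sqrt(T)) = 0.08039195
d2 = d1 - sigma*sqrt(T) = -0.14588222
exp(-rT) = 0.99750312
N(d1) = 0.53203723; N(d2) = 0.44200718
C = S_0' * N(d1) - K * exp(-rT) * N(d2) = 25.46638941 * 0.53203723 - 25.7200 * 0.99750312 * 0.44200718 = 2.2090

Answer: Price = 2.2090


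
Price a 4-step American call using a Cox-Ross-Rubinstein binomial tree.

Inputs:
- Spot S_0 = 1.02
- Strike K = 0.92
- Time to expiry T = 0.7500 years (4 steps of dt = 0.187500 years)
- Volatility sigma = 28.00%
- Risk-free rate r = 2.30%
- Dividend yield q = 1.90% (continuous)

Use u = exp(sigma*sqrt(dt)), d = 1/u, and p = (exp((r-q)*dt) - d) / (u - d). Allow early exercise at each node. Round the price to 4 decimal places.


dt = T/N = 0.187500
u = exp(sigma*sqrt(dt)) = 1.128900; d = 1/u = 0.885818
p = (exp((r-q)*dt) - d) / (u - d) = 0.472813
Discount per step: exp(-r*dt) = 0.995697
Stock lattice S(k, i) with i counting down-moves:
  k=0: S(0,0) = 1.0200
  k=1: S(1,0) = 1.1515; S(1,1) = 0.9035
  k=2: S(2,0) = 1.2999; S(2,1) = 1.0200; S(2,2) = 0.8004
  k=3: S(3,0) = 1.4675; S(3,1) = 1.1515; S(3,2) = 0.9035; S(3,3) = 0.7090
  k=4: S(4,0) = 1.6566; S(4,1) = 1.2999; S(4,2) = 1.0200; S(4,3) = 0.8004; S(4,4) = 0.6280
Terminal payoffs V(N, i) = max(S_T - K, 0):
  V(4,0) = 0.736616; V(4,1) = 0.379903; V(4,2) = 0.100000; V(4,3) = 0.000000; V(4,4) = 0.000000
Backward induction: V(k, i) = exp(-r*dt) * [p * V(k+1, i) + (1-p) * V(k+1, i+1)]; then take max(V_cont, immediate exercise) for American.
  V(3,0) = exp(-r*dt) * [p*0.736616 + (1-p)*0.379903] = 0.546201; exercise = 0.547460; V(3,0) = max -> 0.547460
  V(3,1) = exp(-r*dt) * [p*0.379903 + (1-p)*0.100000] = 0.231342; exercise = 0.231478; V(3,1) = max -> 0.231478
  V(3,2) = exp(-r*dt) * [p*0.100000 + (1-p)*0.000000] = 0.047078; exercise = 0.000000; V(3,2) = max -> 0.047078
  V(3,3) = exp(-r*dt) * [p*0.000000 + (1-p)*0.000000] = 0.000000; exercise = 0.000000; V(3,3) = max -> 0.000000
  V(2,0) = exp(-r*dt) * [p*0.547460 + (1-p)*0.231478] = 0.379239; exercise = 0.379903; V(2,0) = max -> 0.379903
  V(2,1) = exp(-r*dt) * [p*0.231478 + (1-p)*0.047078] = 0.133687; exercise = 0.100000; V(2,1) = max -> 0.133687
  V(2,2) = exp(-r*dt) * [p*0.047078 + (1-p)*0.000000] = 0.022163; exercise = 0.000000; V(2,2) = max -> 0.022163
  V(1,0) = exp(-r*dt) * [p*0.379903 + (1-p)*0.133687] = 0.249025; exercise = 0.231478; V(1,0) = max -> 0.249025
  V(1,1) = exp(-r*dt) * [p*0.133687 + (1-p)*0.022163] = 0.074571; exercise = 0.000000; V(1,1) = max -> 0.074571
  V(0,0) = exp(-r*dt) * [p*0.249025 + (1-p)*0.074571] = 0.156379; exercise = 0.100000; V(0,0) = max -> 0.156379

Answer: Price = V(0,0) = 0.1564


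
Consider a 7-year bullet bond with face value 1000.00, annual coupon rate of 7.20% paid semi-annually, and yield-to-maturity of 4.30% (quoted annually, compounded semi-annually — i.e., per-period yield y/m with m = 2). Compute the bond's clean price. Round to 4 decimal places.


Coupon per period c = face * coupon_rate / m = 36.000000
Periods per year m = 2; per-period yield y/m = 0.021500
Number of cashflows N = 14
Cashflows (t years, CF_t, discount factor 1/(1+y/m)^(m*t), PV):
  t = 0.5000: CF_t = 36.000000, DF = 0.978953, PV = 35.242291
  t = 1.0000: CF_t = 36.000000, DF = 0.958348, PV = 34.500529
  t = 1.5000: CF_t = 36.000000, DF = 0.938177, PV = 33.774380
  t = 2.0000: CF_t = 36.000000, DF = 0.918431, PV = 33.063515
  t = 2.5000: CF_t = 36.000000, DF = 0.899100, PV = 32.367611
  t = 3.0000: CF_t = 36.000000, DF = 0.880177, PV = 31.686354
  t = 3.5000: CF_t = 36.000000, DF = 0.861651, PV = 31.019436
  t = 4.0000: CF_t = 36.000000, DF = 0.843515, PV = 30.366556
  t = 4.5000: CF_t = 36.000000, DF = 0.825762, PV = 29.727416
  t = 5.0000: CF_t = 36.000000, DF = 0.808381, PV = 29.101729
  t = 5.5000: CF_t = 36.000000, DF = 0.791367, PV = 28.489211
  t = 6.0000: CF_t = 36.000000, DF = 0.774711, PV = 27.889585
  t = 6.5000: CF_t = 36.000000, DF = 0.758405, PV = 27.302579
  t = 7.0000: CF_t = 1036.000000, DF = 0.742442, PV = 769.170398
Price P = sum_t PV_t = 1173.701591

Answer: Price = 1173.7016


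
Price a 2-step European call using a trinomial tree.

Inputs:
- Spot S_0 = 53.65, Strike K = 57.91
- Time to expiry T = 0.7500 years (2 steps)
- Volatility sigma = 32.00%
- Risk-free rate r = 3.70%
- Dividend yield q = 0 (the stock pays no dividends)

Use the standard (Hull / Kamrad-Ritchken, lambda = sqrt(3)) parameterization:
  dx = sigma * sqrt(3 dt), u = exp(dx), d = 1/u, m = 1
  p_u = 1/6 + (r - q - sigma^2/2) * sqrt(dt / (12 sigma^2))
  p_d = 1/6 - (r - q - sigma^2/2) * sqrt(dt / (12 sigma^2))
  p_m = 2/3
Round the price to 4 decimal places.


Answer: Price = V(0,0) = 4.7625

Derivation:
dt = T/N = 0.375000; dx = sigma*sqrt(3*dt) = 0.339411
u = exp(dx) = 1.404121; d = 1/u = 0.712189
p_u = 0.158822, p_m = 0.666667, p_d = 0.174511
Discount per step: exp(-r*dt) = 0.986221
Stock lattice S(k, j) with j the centered position index:
  k=0: S(0,+0) = 53.6500
  k=1: S(1,-1) = 38.2090; S(1,+0) = 53.6500; S(1,+1) = 75.3311
  k=2: S(2,-2) = 27.2120; S(2,-1) = 38.2090; S(2,+0) = 53.6500; S(2,+1) = 75.3311; S(2,+2) = 105.7739
Terminal payoffs V(N, j) = max(S_T - K, 0):
  V(2,-2) = 0.000000; V(2,-1) = 0.000000; V(2,+0) = 0.000000; V(2,+1) = 17.421074; V(2,+2) = 47.863919
Backward induction: V(k, j) = exp(-r*dt) * [p_u * V(k+1, j+1) + p_m * V(k+1, j) + p_d * V(k+1, j-1)]
  V(1,-1) = exp(-r*dt) * [p_u*0.000000 + p_m*0.000000 + p_d*0.000000] = 0.000000
  V(1,+0) = exp(-r*dt) * [p_u*17.421074 + p_m*0.000000 + p_d*0.000000] = 2.728728
  V(1,+1) = exp(-r*dt) * [p_u*47.863919 + p_m*17.421074 + p_d*0.000000] = 18.951123
  V(0,+0) = exp(-r*dt) * [p_u*18.951123 + p_m*2.728728 + p_d*0.000000] = 4.762471


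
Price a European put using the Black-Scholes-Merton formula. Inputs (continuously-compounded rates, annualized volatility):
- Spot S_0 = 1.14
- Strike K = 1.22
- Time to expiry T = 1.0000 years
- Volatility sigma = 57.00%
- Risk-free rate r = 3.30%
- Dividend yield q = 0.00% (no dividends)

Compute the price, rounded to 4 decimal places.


d1 = (ln(S/K) + (r - q + 0.5*sigma^2) * T) / (sigma * sqrt(T)) = 0.22390773
d2 = d1 - sigma * sqrt(T) = -0.34609227
exp(-rT) = 0.96753856; exp(-qT) = 1.00000000
P = K * exp(-rT) * N(-d2) - S_0 * exp(-qT) * N(-d1)
N(-d1) = 0.41141455; N(-d2) = 0.63536332
P = 1.2200 * 0.96753856 * 0.63536332 - 1.1400 * 1.00000000 * 0.41141455 = 0.2810

Answer: Price = 0.2810


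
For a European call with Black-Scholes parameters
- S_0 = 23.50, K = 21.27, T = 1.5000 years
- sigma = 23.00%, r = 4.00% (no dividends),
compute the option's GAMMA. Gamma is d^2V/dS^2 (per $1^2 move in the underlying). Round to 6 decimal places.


Answer: Gamma = 0.046912

Derivation:
d1 = 0.7077881975; d2 = 0.4260968771
phi(d1) = 0.3105468201; exp(-qT) = 1.0000000000; exp(-rT) = 0.9417645336
Gamma = exp(-qT) * phi(d1) / (S * sigma * sqrt(T)) = 1.0000000000 * 0.3105468201 / (23.5000 * 0.2300 * 1.2247448714) = 0.046912


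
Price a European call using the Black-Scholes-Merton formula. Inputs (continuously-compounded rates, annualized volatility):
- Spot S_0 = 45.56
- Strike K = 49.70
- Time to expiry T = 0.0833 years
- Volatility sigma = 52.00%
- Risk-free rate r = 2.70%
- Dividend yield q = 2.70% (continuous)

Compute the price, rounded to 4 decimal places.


d1 = (ln(S/K) + (r - q + 0.5*sigma^2) * T) / (sigma * sqrt(T)) = -0.50447833
d2 = d1 - sigma * sqrt(T) = -0.65455937
exp(-rT) = 0.99775343; exp(-qT) = 0.99775343
C = S_0 * exp(-qT) * N(d1) - K * exp(-rT) * N(d2)
N(d1) = 0.30696264; N(d2) = 0.25637574
C = 45.5600 * 0.99775343 * 0.30696264 - 49.7000 * 0.99775343 * 0.25637574 = 1.2406

Answer: Price = 1.2406


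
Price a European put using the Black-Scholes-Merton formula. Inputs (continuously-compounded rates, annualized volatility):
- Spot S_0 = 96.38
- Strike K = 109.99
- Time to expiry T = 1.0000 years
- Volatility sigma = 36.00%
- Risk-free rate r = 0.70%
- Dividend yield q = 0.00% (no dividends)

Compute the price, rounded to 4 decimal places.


Answer: Price = 21.9731

Derivation:
d1 = (ln(S/K) + (r - q + 0.5*sigma^2) * T) / (sigma * sqrt(T)) = -0.16747428
d2 = d1 - sigma * sqrt(T) = -0.52747428
exp(-rT) = 0.99302444; exp(-qT) = 1.00000000
P = K * exp(-rT) * N(-d2) - S_0 * exp(-qT) * N(-d1)
N(-d1) = 0.56650156; N(-d2) = 0.70106786
P = 109.9900 * 0.99302444 * 0.70106786 - 96.3800 * 1.00000000 * 0.56650156 = 21.9731


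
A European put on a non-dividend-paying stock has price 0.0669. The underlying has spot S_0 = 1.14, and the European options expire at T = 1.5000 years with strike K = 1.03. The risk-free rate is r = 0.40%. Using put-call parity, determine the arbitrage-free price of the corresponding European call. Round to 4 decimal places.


Answer: Call price = 0.1831

Derivation:
Put-call parity: C - P = S_0 * exp(-qT) - K * exp(-rT).
S_0 * exp(-qT) = 1.1400 * 1.00000000 = 1.14000000
K * exp(-rT) = 1.0300 * 0.99401796 = 1.02383850
C = P + S*exp(-qT) - K*exp(-rT)
C = 0.0669 + 1.14000000 - 1.02383850 = 0.1831


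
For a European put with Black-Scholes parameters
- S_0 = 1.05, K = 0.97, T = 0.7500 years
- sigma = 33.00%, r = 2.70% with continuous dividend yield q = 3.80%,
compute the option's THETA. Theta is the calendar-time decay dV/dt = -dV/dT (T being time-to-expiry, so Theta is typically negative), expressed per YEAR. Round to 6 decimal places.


d1 = 0.3913275634; d2 = 0.1055391801
phi(d1) = 0.3695359816; exp(-qT) = 0.9719022941; exp(-rT) = 0.9799536543
Theta = -S*exp(-qT)*phi(d1)*sigma/(2*sqrt(T)) + r*K*exp(-rT)*N(-d2) - q*S*exp(-qT)*N(-d1)
N(-d1) = 0.3477775637; N(-d2) = 0.4579739912; sqrt(T) = 0.8660254038
Term 1 = -1.0500 * 0.9719022941 * 0.3695359816 * 0.3300 / (2 * 0.8660254038) = -0.0718492023
Term 2 = 0.0270 * 0.9700 * 0.9799536543 * 0.4579739912 = 0.0117538962
Term 3 = -0.0380 * 1.0500 * 0.9719022941 * 0.3477775637 = -0.0134864319
Theta = -0.0718492023 + (0.0117538962) + (-0.0134864319) = -0.073582

Answer: Theta = -0.073582


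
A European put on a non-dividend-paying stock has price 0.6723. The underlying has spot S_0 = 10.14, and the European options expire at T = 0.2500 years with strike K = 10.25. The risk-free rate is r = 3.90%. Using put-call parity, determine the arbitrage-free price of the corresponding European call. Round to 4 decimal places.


Put-call parity: C - P = S_0 * exp(-qT) - K * exp(-rT).
S_0 * exp(-qT) = 10.1400 * 1.00000000 = 10.14000000
K * exp(-rT) = 10.2500 * 0.99029738 = 10.15054812
C = P + S*exp(-qT) - K*exp(-rT)
C = 0.6723 + 10.14000000 - 10.15054812 = 0.6618

Answer: Call price = 0.6618


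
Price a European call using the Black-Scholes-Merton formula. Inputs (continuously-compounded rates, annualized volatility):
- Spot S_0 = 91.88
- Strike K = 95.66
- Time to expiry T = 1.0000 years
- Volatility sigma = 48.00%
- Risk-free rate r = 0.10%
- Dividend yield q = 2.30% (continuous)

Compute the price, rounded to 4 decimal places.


Answer: Price = 14.8364

Derivation:
d1 = (ln(S/K) + (r - q + 0.5*sigma^2) * T) / (sigma * sqrt(T)) = 0.11017321
d2 = d1 - sigma * sqrt(T) = -0.36982679
exp(-rT) = 0.99900050; exp(-qT) = 0.97726248
C = S_0 * exp(-qT) * N(d1) - K * exp(-rT) * N(d2)
N(d1) = 0.54386399; N(d2) = 0.35575578
C = 91.8800 * 0.97726248 * 0.54386399 - 95.6600 * 0.99900050 * 0.35575578 = 14.8364


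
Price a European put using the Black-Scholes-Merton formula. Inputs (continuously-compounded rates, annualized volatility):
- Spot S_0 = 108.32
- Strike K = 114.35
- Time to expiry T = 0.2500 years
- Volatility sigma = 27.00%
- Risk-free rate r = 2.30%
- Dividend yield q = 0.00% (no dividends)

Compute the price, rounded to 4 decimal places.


Answer: Price = 9.0408

Derivation:
d1 = (ln(S/K) + (r - q + 0.5*sigma^2) * T) / (sigma * sqrt(T)) = -0.29119712
d2 = d1 - sigma * sqrt(T) = -0.42619712
exp(-rT) = 0.99426650; exp(-qT) = 1.00000000
P = K * exp(-rT) * N(-d2) - S_0 * exp(-qT) * N(-d1)
N(-d1) = 0.61454972; N(-d2) = 0.66501789
P = 114.3500 * 0.99426650 * 0.66501789 - 108.3200 * 1.00000000 * 0.61454972 = 9.0408


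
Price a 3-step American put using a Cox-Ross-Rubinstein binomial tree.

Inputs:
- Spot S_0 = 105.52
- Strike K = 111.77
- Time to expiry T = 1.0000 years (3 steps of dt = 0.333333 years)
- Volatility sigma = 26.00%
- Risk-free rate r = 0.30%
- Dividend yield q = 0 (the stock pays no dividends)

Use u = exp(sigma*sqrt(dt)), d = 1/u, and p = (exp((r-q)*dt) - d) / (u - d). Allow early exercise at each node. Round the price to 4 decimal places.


dt = T/N = 0.333333
u = exp(sigma*sqrt(dt)) = 1.161963; d = 1/u = 0.860612
p = (exp((r-q)*dt) - d) / (u - d) = 0.465863
Discount per step: exp(-r*dt) = 0.999000
Stock lattice S(k, i) with i counting down-moves:
  k=0: S(0,0) = 105.5200
  k=1: S(1,0) = 122.6104; S(1,1) = 90.8118
  k=2: S(2,0) = 142.4687; S(2,1) = 105.5200; S(2,2) = 78.1538
  k=3: S(3,0) = 165.5435; S(3,1) = 122.6104; S(3,2) = 90.8118; S(3,3) = 67.2601
Terminal payoffs V(N, i) = max(K - S_T, 0):
  V(3,0) = 0.000000; V(3,1) = 0.000000; V(3,2) = 20.958181; V(3,3) = 44.509893
Backward induction: V(k, i) = exp(-r*dt) * [p * V(k+1, i) + (1-p) * V(k+1, i+1)]; then take max(V_cont, immediate exercise) for American.
  V(2,0) = exp(-r*dt) * [p*0.000000 + (1-p)*0.000000] = 0.000000; exercise = 0.000000; V(2,0) = max -> 0.000000
  V(2,1) = exp(-r*dt) * [p*0.000000 + (1-p)*20.958181] = 11.183360; exercise = 6.250000; V(2,1) = max -> 11.183360
  V(2,2) = exp(-r*dt) * [p*20.958181 + (1-p)*44.509893] = 33.504510; exercise = 33.616224; V(2,2) = max -> 33.616224
  V(1,0) = exp(-r*dt) * [p*0.000000 + (1-p)*11.183360] = 5.967480; exercise = 0.000000; V(1,0) = max -> 5.967480
  V(1,1) = exp(-r*dt) * [p*11.183360 + (1-p)*33.616224] = 23.142438; exercise = 20.958181; V(1,1) = max -> 23.142438
  V(0,0) = exp(-r*dt) * [p*5.967480 + (1-p)*23.142438] = 15.126134; exercise = 6.250000; V(0,0) = max -> 15.126134

Answer: Price = V(0,0) = 15.1261


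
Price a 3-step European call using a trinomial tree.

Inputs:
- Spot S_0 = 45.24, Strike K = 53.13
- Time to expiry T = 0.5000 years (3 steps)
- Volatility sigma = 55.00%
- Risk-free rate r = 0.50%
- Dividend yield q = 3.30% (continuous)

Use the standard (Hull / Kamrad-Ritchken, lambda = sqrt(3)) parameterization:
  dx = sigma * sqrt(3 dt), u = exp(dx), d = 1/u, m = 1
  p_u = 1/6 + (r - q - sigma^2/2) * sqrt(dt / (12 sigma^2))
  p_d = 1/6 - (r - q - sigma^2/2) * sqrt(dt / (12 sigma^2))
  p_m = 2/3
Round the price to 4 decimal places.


dt = T/N = 0.166667; dx = sigma*sqrt(3*dt) = 0.388909
u = exp(dx) = 1.475370; d = 1/u = 0.677796
p_u = 0.128258, p_m = 0.666667, p_d = 0.205075
Discount per step: exp(-r*dt) = 0.999167
Stock lattice S(k, j) with j the centered position index:
  k=0: S(0,+0) = 45.2400
  k=1: S(1,-1) = 30.6635; S(1,+0) = 45.2400; S(1,+1) = 66.7457
  k=2: S(2,-2) = 20.7836; S(2,-1) = 30.6635; S(2,+0) = 45.2400; S(2,+1) = 66.7457; S(2,+2) = 98.4746
  k=3: S(3,-3) = 14.0870; S(3,-2) = 20.7836; S(3,-1) = 30.6635; S(3,+0) = 45.2400; S(3,+1) = 66.7457; S(3,+2) = 98.4746; S(3,+3) = 145.2865
Terminal payoffs V(N, j) = max(S_T - K, 0):
  V(3,-3) = 0.000000; V(3,-2) = 0.000000; V(3,-1) = 0.000000; V(3,+0) = 0.000000; V(3,+1) = 13.615734; V(3,+2) = 45.344646; V(3,+3) = 92.156527
Backward induction: V(k, j) = exp(-r*dt) * [p_u * V(k+1, j+1) + p_m * V(k+1, j) + p_d * V(k+1, j-1)]
  V(2,-2) = exp(-r*dt) * [p_u*0.000000 + p_m*0.000000 + p_d*0.000000] = 0.000000
  V(2,-1) = exp(-r*dt) * [p_u*0.000000 + p_m*0.000000 + p_d*0.000000] = 0.000000
  V(2,+0) = exp(-r*dt) * [p_u*13.615734 + p_m*0.000000 + p_d*0.000000] = 1.744871
  V(2,+1) = exp(-r*dt) * [p_u*45.344646 + p_m*13.615734 + p_d*0.000000] = 14.880560
  V(2,+2) = exp(-r*dt) * [p_u*92.156527 + p_m*45.344646 + p_d*13.615734] = 44.804467
  V(1,-1) = exp(-r*dt) * [p_u*1.744871 + p_m*0.000000 + p_d*0.000000] = 0.223607
  V(1,+0) = exp(-r*dt) * [p_u*14.880560 + p_m*1.744871 + p_d*0.000000] = 3.069238
  V(1,+1) = exp(-r*dt) * [p_u*44.804467 + p_m*14.880560 + p_d*1.744871] = 16.011382
  V(0,+0) = exp(-r*dt) * [p_u*16.011382 + p_m*3.069238 + p_d*0.223607] = 4.142148

Answer: Price = V(0,0) = 4.1421


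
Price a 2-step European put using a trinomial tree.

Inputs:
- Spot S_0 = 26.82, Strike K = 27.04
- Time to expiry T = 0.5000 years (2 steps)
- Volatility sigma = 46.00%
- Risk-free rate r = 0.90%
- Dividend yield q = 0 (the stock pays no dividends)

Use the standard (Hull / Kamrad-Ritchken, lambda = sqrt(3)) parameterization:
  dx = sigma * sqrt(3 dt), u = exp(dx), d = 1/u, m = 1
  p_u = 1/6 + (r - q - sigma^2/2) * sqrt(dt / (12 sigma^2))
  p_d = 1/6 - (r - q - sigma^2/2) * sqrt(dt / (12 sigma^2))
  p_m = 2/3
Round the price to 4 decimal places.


Answer: Price = V(0,0) = 3.0493

Derivation:
dt = T/N = 0.250000; dx = sigma*sqrt(3*dt) = 0.398372
u = exp(dx) = 1.489398; d = 1/u = 0.671412
p_u = 0.136293, p_m = 0.666667, p_d = 0.197040
Discount per step: exp(-r*dt) = 0.997753
Stock lattice S(k, j) with j the centered position index:
  k=0: S(0,+0) = 26.8200
  k=1: S(1,-1) = 18.0073; S(1,+0) = 26.8200; S(1,+1) = 39.9456
  k=2: S(2,-2) = 12.0903; S(2,-1) = 18.0073; S(2,+0) = 26.8200; S(2,+1) = 39.9456; S(2,+2) = 59.4949
Terminal payoffs V(N, j) = max(K - S_T, 0):
  V(2,-2) = 14.949688; V(2,-1) = 9.032719; V(2,+0) = 0.220000; V(2,+1) = 0.000000; V(2,+2) = 0.000000
Backward induction: V(k, j) = exp(-r*dt) * [p_u * V(k+1, j+1) + p_m * V(k+1, j) + p_d * V(k+1, j-1)]
  V(1,-1) = exp(-r*dt) * [p_u*0.220000 + p_m*9.032719 + p_d*14.949688] = 8.977266
  V(1,+0) = exp(-r*dt) * [p_u*0.000000 + p_m*0.220000 + p_d*9.032719] = 1.922147
  V(1,+1) = exp(-r*dt) * [p_u*0.000000 + p_m*0.000000 + p_d*0.220000] = 0.043251
  V(0,+0) = exp(-r*dt) * [p_u*0.043251 + p_m*1.922147 + p_d*8.977266] = 3.049341


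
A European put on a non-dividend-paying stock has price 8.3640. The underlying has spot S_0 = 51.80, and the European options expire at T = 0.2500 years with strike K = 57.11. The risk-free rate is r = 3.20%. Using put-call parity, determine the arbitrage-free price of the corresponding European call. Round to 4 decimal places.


Answer: Call price = 3.5091

Derivation:
Put-call parity: C - P = S_0 * exp(-qT) - K * exp(-rT).
S_0 * exp(-qT) = 51.8000 * 1.00000000 = 51.80000000
K * exp(-rT) = 57.1100 * 0.99203191 = 56.65494266
C = P + S*exp(-qT) - K*exp(-rT)
C = 8.3640 + 51.80000000 - 56.65494266 = 3.5091


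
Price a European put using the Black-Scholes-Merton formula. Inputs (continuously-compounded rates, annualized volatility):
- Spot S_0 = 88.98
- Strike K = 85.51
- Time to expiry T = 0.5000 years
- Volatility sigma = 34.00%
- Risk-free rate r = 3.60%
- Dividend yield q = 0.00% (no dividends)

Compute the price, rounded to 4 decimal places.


d1 = (ln(S/K) + (r - q + 0.5*sigma^2) * T) / (sigma * sqrt(T)) = 0.36053419
d2 = d1 - sigma * sqrt(T) = 0.12011788
exp(-rT) = 0.98216103; exp(-qT) = 1.00000000
P = K * exp(-rT) * N(-d2) - S_0 * exp(-qT) * N(-d1)
N(-d1) = 0.35922385; N(-d2) = 0.45219488
P = 85.5100 * 0.98216103 * 0.45219488 - 88.9800 * 1.00000000 * 0.35922385 = 6.0137

Answer: Price = 6.0137


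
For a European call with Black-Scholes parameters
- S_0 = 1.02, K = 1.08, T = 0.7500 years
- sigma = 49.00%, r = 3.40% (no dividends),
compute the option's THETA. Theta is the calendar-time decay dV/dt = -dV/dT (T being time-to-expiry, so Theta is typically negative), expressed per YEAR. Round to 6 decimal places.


d1 = 0.1375721678; d2 = -0.2867802801
phi(d1) = 0.3951848757; exp(-qT) = 1.0000000000; exp(-rT) = 0.9748223790
Theta = -S*exp(-qT)*phi(d1)*sigma/(2*sqrt(T)) - r*K*exp(-rT)*N(d2) + q*S*exp(-qT)*N(d1)
N(d1) = 0.5547107234; N(d2) = 0.3871402816; sqrt(T) = 0.8660254038
Term 1 = -1.0200 * 1.0000000000 * 0.3951848757 * 0.4900 / (2 * 0.8660254038) = -0.1140344152
Term 2 = -0.0340 * 1.0800 * 0.9748223790 * 0.3871402816 = -0.0138578713
Term 3 = 0 (no dividend yield, q = 0)
Theta = -0.1140344152 + (-0.0138578713) + (0.0000000000) = -0.127892

Answer: Theta = -0.127892


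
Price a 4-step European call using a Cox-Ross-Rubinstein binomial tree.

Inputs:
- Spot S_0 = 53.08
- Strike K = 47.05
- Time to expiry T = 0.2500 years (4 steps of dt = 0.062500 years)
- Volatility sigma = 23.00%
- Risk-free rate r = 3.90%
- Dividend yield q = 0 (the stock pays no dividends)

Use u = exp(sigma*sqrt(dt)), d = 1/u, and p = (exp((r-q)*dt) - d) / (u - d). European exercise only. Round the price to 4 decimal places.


Answer: Price = V(0,0) = 6.7721

Derivation:
dt = T/N = 0.062500
u = exp(sigma*sqrt(dt)) = 1.059185; d = 1/u = 0.944122
p = (exp((r-q)*dt) - d) / (u - d) = 0.506839
Discount per step: exp(-r*dt) = 0.997565
Stock lattice S(k, i) with i counting down-moves:
  k=0: S(0,0) = 53.0800
  k=1: S(1,0) = 56.2216; S(1,1) = 50.1140
  k=2: S(2,0) = 59.5490; S(2,1) = 53.0800; S(2,2) = 47.3137
  k=3: S(3,0) = 63.0735; S(3,1) = 56.2216; S(3,2) = 50.1140; S(3,3) = 44.6699
  k=4: S(4,0) = 66.8065; S(4,1) = 59.5490; S(4,2) = 53.0800; S(4,3) = 47.3137; S(4,4) = 42.1738
Terminal payoffs V(N, i) = max(S_T - K, 0):
  V(4,0) = 19.756489; V(4,1) = 12.499042; V(4,2) = 6.030000; V(4,3) = 0.263715; V(4,4) = 0.000000
Backward induction: V(k, i) = exp(-r*dt) * [p * V(k+1, i) + (1-p) * V(k+1, i+1)].
  V(3,0) = exp(-r*dt) * [p*19.756489 + (1-p)*12.499042] = 16.138013
  V(3,1) = exp(-r*dt) * [p*12.499042 + (1-p)*6.030000] = 9.286099
  V(3,2) = exp(-r*dt) * [p*6.030000 + (1-p)*0.263715] = 3.178535
  V(3,3) = exp(-r*dt) * [p*0.263715 + (1-p)*0.000000] = 0.133336
  V(2,0) = exp(-r*dt) * [p*16.138013 + (1-p)*9.286099] = 12.727853
  V(2,1) = exp(-r*dt) * [p*9.286099 + (1-p)*3.178535] = 6.258811
  V(2,2) = exp(-r*dt) * [p*3.178535 + (1-p)*0.133336] = 1.672678
  V(1,0) = exp(-r*dt) * [p*12.727853 + (1-p)*6.258811] = 9.514352
  V(1,1) = exp(-r*dt) * [p*6.258811 + (1-p)*1.672678] = 3.987377
  V(0,0) = exp(-r*dt) * [p*9.514352 + (1-p)*3.987377] = 6.772135


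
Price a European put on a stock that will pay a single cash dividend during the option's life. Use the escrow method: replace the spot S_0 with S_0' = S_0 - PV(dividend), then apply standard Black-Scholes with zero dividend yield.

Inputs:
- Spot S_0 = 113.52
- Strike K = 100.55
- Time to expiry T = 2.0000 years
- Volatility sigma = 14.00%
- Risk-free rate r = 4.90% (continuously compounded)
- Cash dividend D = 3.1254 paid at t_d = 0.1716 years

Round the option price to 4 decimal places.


Answer: Price = 1.7531

Derivation:
PV(D) = D * exp(-r * t_d) = 3.1254 * 0.99162685 = 3.09923056
S_0' = S_0 - PV(D) = 113.5200 - 3.09923056 = 110.42076944
d1 = (ln(S_0'/K) + (r + sigma^2/2)*T) / (sigma*sqrt(T)) = 1.06693892
d2 = d1 - sigma*sqrt(T) = 0.86894902
exp(-rT) = 0.90664890
N(-d1) = 0.14299971; N(-d2) = 0.19243751
P = K * exp(-rT) * N(-d2) - S_0' * N(-d1) = 100.5500 * 0.90664890 * 0.19243751 - 110.42076944 * 0.14299971 = 1.7531


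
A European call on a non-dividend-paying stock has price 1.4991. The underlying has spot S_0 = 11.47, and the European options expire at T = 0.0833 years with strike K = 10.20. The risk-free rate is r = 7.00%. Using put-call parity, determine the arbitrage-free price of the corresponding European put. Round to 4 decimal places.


Answer: Put price = 0.1698

Derivation:
Put-call parity: C - P = S_0 * exp(-qT) - K * exp(-rT).
S_0 * exp(-qT) = 11.4700 * 1.00000000 = 11.47000000
K * exp(-rT) = 10.2000 * 0.99418597 = 10.14069687
P = C - S*exp(-qT) + K*exp(-rT)
P = 1.4991 - 11.47000000 + 10.14069687 = 0.1698


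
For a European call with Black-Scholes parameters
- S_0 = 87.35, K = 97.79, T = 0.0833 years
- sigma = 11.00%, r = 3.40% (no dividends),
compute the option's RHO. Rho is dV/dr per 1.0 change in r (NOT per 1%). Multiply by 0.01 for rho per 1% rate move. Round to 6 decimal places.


Answer: Rho = 0.002015

Derivation:
d1 = -3.4510337624; d2 = -3.4827816757
phi(d1) = 0.0010345843; exp(-qT) = 1.0000000000; exp(-rT) = 0.9971718069
N(d2) = 0.0002481164
Rho = K*T*exp(-rT)*N(d2) = 97.7900 * 0.0833 * 0.9971718069 * 0.0002481164 = 0.002015


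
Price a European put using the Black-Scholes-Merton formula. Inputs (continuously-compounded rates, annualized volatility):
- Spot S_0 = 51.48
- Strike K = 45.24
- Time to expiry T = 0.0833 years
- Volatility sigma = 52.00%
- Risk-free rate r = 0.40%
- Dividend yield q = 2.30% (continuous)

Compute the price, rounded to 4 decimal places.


d1 = (ln(S/K) + (r - q + 0.5*sigma^2) * T) / (sigma * sqrt(T)) = 0.92544126
d2 = d1 - sigma * sqrt(T) = 0.77536022
exp(-rT) = 0.99966686; exp(-qT) = 0.99808593
P = K * exp(-rT) * N(-d2) - S_0 * exp(-qT) * N(-d1)
N(-d1) = 0.17736821; N(-d2) = 0.21906342
P = 45.2400 * 0.99966686 * 0.21906342 - 51.4800 * 0.99808593 * 0.17736821 = 0.7937

Answer: Price = 0.7937


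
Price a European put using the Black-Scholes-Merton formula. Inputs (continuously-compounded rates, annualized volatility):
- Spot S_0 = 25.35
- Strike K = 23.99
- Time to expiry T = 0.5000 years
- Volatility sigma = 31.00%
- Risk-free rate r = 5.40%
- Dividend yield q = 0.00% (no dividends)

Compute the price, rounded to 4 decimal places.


d1 = (ln(S/K) + (r - q + 0.5*sigma^2) * T) / (sigma * sqrt(T)) = 0.48433007
d2 = d1 - sigma * sqrt(T) = 0.26512696
exp(-rT) = 0.97336124; exp(-qT) = 1.00000000
P = K * exp(-rT) * N(-d2) - S_0 * exp(-qT) * N(-d1)
N(-d1) = 0.31407582; N(-d2) = 0.39545583
P = 23.9900 * 0.97336124 * 0.39545583 - 25.3500 * 1.00000000 * 0.31407582 = 1.2724

Answer: Price = 1.2724


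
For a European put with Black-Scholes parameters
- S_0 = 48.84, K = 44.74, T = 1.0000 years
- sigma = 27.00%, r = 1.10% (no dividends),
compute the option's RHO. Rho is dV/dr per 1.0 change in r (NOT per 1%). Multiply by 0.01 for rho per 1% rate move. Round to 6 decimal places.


Answer: Rho = -18.092123

Derivation:
d1 = 0.5004877525; d2 = 0.2304877525
phi(d1) = 0.3519794350; exp(-qT) = 1.0000000000; exp(-rT) = 0.9890602788
N(-d2) = 0.4088563897
Rho = -K*T*exp(-rT)*N(-d2) = -44.7400 * 1.0000 * 0.9890602788 * 0.4088563897 = -18.092123


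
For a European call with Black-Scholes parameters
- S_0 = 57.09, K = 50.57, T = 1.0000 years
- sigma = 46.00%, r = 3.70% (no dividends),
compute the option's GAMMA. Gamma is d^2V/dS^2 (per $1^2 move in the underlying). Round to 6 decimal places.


d1 = 0.5740662063; d2 = 0.1140662063
phi(d1) = 0.3383364252; exp(-qT) = 1.0000000000; exp(-rT) = 0.9636761353
Gamma = exp(-qT) * phi(d1) / (S * sigma * sqrt(T)) = 1.0000000000 * 0.3383364252 / (57.0900 * 0.4600 * 1.0000000000) = 0.012883

Answer: Gamma = 0.012883


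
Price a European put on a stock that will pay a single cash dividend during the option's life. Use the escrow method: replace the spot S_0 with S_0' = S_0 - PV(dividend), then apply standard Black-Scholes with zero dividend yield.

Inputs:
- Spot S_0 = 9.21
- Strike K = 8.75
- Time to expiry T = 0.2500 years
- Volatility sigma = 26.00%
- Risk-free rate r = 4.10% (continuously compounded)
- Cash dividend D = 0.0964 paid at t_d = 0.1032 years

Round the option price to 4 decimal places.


Answer: Price = 0.2689

Derivation:
PV(D) = D * exp(-r * t_d) = 0.0964 * 0.99577774 = 0.09599297
S_0' = S_0 - PV(D) = 9.2100 - 0.09599297 = 9.11400703
d1 = (ln(S_0'/K) + (r + sigma^2/2)*T) / (sigma*sqrt(T)) = 0.45737510
d2 = d1 - sigma*sqrt(T) = 0.32737510
exp(-rT) = 0.98980235
N(-d1) = 0.32370073; N(-d2) = 0.37169210
P = K * exp(-rT) * N(-d2) - S_0' * N(-d1) = 8.7500 * 0.98980235 * 0.37169210 - 9.11400703 * 0.32370073 = 0.2689


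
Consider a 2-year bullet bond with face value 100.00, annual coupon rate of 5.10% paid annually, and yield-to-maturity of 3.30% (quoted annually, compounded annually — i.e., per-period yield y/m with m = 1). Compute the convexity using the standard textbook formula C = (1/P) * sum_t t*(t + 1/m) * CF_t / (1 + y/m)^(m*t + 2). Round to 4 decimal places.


Coupon per period c = face * coupon_rate / m = 5.100000
Periods per year m = 1; per-period yield y/m = 0.033000
Number of cashflows N = 2
Cashflows (t years, CF_t, discount factor 1/(1+y/m)^(m*t), PV):
  t = 1.0000: CF_t = 5.100000, DF = 0.968054, PV = 4.937076
  t = 2.0000: CF_t = 105.100000, DF = 0.937129, PV = 98.492253
Price P = sum_t PV_t = 103.429330
Convexity numerator sum_t t*(t + 1/m) * CF_t / (1+y/m)^(m*t + 2):
  t = 1.0000: term = 9.253355
  t = 2.0000: term = 553.799654
Convexity = (1/P) * sum = 563.053009 / 103.429330 = 5.443843

Answer: Convexity = 5.4438


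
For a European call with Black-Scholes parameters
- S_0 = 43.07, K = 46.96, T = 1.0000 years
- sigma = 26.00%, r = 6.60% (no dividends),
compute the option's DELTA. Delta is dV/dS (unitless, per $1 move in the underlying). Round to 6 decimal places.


d1 = 0.0512712444; d2 = -0.2087287556
phi(d1) = 0.3984182670; exp(-qT) = 1.0000000000; exp(-rT) = 0.9361308643
N(d1) = 0.5204453092
Delta = exp(-qT) * N(d1) = 1.0000000000 * 0.5204453092 = 0.520445

Answer: Delta = 0.520445


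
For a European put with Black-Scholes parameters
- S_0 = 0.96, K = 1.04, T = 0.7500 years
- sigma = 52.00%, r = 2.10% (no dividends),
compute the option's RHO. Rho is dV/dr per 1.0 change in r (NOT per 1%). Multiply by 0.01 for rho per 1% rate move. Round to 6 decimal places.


Answer: Rho = -0.494116

Derivation:
d1 = 0.0823996354; d2 = -0.3679335745
phi(d1) = 0.3975902275; exp(-qT) = 1.0000000000; exp(-rT) = 0.9843733826
N(-d2) = 0.6435386176
Rho = -K*T*exp(-rT)*N(-d2) = -1.0400 * 0.7500 * 0.9843733826 * 0.6435386176 = -0.494116


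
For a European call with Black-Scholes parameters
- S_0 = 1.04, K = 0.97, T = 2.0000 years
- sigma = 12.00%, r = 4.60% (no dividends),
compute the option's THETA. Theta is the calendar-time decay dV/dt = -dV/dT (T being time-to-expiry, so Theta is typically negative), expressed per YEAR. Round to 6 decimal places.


d1 = 1.0375608826; d2 = 0.8678552551
phi(d1) = 0.2328863237; exp(-qT) = 1.0000000000; exp(-rT) = 0.9121051495
Theta = -S*exp(-qT)*phi(d1)*sigma/(2*sqrt(T)) - r*K*exp(-rT)*N(d2) + q*S*exp(-qT)*N(d1)
N(d1) = 0.8502627313; N(d2) = 0.8072632117; sqrt(T) = 1.4142135624
Term 1 = -1.0400 * 1.0000000000 * 0.2328863237 * 0.1200 / (2 * 1.4142135624) = -0.0102757511
Term 2 = -0.0460 * 0.9700 * 0.9121051495 * 0.8072632117 = -0.0328541046
Term 3 = 0 (no dividend yield, q = 0)
Theta = -0.0102757511 + (-0.0328541046) + (0.0000000000) = -0.043130

Answer: Theta = -0.043130
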